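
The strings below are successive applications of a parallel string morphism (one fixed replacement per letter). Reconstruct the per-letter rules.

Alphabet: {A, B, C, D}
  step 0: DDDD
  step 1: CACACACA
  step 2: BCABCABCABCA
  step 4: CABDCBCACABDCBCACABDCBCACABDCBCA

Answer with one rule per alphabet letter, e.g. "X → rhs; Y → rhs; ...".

A->CA, B->DC, C->B, D->CA

  step 1 ⇒ step 2: CACACACA ⇒ B·CA·B·CA·B·CA·B·CA
    A ↦ CA
    C ↦ B
    B ↦ DC  (constrained at step 2)
  step 0 ⇒ step 1: DDDD ⇒ CA·CA·CA·CA
    D ↦ CA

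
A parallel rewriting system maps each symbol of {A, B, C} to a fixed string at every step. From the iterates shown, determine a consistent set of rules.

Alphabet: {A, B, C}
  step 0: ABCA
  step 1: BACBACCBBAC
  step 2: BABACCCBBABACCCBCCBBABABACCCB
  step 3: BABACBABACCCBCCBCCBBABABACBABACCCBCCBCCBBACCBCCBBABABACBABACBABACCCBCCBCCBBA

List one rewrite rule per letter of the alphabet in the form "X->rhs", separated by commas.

  step 2 ⇒ step 3: BABACCCBBABACCCBCCBBABABACCCB ⇒ BA·BAC·BA·BAC·CCB·CCB·CCB·BA·BA·BAC·BA·BAC·CCB·CCB·CCB·BA·CCB·CCB·BA·BA·BAC·BA·BAC·BA·BAC·CCB·CCB·CCB·BA
    A ↦ BAC
    B ↦ BA
    C ↦ CCB

A->BAC, B->BA, C->CCB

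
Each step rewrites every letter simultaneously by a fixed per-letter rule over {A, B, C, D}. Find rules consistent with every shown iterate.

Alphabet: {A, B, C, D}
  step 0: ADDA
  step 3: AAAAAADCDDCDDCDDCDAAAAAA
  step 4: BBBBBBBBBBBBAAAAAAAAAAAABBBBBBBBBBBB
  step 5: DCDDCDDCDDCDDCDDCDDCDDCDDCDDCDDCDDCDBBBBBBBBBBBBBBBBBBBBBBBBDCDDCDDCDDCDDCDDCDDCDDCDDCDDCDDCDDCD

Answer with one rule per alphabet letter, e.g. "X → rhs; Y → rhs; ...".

A->BB, B->DCD, C->A, D->A

  step 4 ⇒ step 5: BBBBBBBBBBBBAAAAAAAAAAAABBBBBBBBBBBB ⇒ DCD·DCD·DCD·DCD·DCD·DCD·DCD·DCD·DCD·DCD·DCD·DCD·BB·BB·BB·BB·BB·BB·BB·BB·BB·BB·BB·BB·DCD·DCD·DCD·DCD·DCD·DCD·DCD·DCD·DCD·DCD·DCD·DCD
    A ↦ BB
    B ↦ DCD
  step 3 ⇒ step 4: AAAAAADCDDCDDCDDCDAAAAAA ⇒ BB·BB·BB·BB·BB·BB·A·A·A·A·A·A·A·A·A·A·A·A·BB·BB·BB·BB·BB·BB
    C ↦ A
  step 3 ⇒ step 4: AAAAAADCDDCDDCDDCDAAAAAA ⇒ BB·BB·BB·BB·BB·BB·A·A·A·A·A·A·A·A·A·A·A·A·BB·BB·BB·BB·BB·BB
    D ↦ A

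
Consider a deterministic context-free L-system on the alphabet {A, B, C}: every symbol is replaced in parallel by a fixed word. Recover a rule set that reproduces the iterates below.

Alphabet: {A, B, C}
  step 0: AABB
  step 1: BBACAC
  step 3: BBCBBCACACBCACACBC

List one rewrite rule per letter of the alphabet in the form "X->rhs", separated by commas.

  step 0 ⇒ step 1: AABB ⇒ B·B·AC·AC
    A ↦ B
    B ↦ AC
    C ↦ BC  (constrained at step 1)

A->B, B->AC, C->BC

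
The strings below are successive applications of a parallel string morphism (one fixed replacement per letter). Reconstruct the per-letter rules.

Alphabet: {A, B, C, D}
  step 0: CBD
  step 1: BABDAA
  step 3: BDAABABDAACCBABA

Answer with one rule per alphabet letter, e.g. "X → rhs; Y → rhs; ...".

A->C, B->BD, C->BA, D->AA

  step 0 ⇒ step 1: CBD ⇒ BA·BD·AA
    B ↦ BD
    C ↦ BA
    D ↦ AA
    A ↦ C  (constrained at step 1)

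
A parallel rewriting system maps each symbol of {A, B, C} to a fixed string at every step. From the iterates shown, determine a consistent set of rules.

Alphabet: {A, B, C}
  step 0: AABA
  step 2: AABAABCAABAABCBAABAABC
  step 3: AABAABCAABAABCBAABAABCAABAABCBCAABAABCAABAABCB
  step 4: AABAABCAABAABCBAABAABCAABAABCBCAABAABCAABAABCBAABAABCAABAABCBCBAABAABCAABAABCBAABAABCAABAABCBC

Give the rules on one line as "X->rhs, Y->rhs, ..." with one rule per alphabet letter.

A->AAB, B->C, C->B

  step 3 ⇒ step 4: AABAABCAABAABCBAABAABCAABAABCBCAABAABCAABAABCB ⇒ AAB·AAB·C·AAB·AAB·C·B·AAB·AAB·C·AAB·AAB·C·B·C·AAB·AAB·C·AAB·AAB·C·B·AAB·AAB·C·AAB·AAB·C·B·C·B·AAB·AAB·C·AAB·AAB·C·B·AAB·AAB·C·AAB·AAB·C·B·C
    A ↦ AAB
    B ↦ C
    C ↦ B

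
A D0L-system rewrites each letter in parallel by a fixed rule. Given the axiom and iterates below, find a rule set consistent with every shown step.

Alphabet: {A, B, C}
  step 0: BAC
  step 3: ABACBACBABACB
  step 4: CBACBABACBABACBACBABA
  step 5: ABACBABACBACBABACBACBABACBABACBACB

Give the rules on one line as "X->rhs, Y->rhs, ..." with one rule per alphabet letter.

  step 4 ⇒ step 5: CBACBABACBABACBACBABA ⇒ AB·A·CB·AB·A·CB·A·CB·AB·A·CB·A·CB·AB·A·CB·AB·A·CB·A·CB
    A ↦ CB
    B ↦ A
    C ↦ AB

A->CB, B->A, C->AB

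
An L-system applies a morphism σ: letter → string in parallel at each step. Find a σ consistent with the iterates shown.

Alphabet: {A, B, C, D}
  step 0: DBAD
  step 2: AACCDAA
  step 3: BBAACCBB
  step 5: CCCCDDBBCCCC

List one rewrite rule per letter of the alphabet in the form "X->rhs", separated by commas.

A->B, B->D, C->A, D->CC

  step 2 ⇒ step 3: AACCDAA ⇒ B·B·A·A·CC·B·B
    A ↦ B
    C ↦ A
    D ↦ CC
    B ↦ D  (constrained at step 0)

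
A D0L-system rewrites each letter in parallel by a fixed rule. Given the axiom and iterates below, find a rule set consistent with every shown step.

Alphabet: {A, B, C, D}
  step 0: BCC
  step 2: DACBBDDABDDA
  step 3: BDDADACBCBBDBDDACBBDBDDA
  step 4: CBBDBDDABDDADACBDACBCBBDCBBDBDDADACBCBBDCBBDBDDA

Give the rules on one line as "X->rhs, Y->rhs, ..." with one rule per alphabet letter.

A->DA, B->CB, C->DA, D->BD

  step 3 ⇒ step 4: BDDADACBCBBDBDDACBBDBDDA ⇒ CB·BD·BD·DA·BD·DA·DA·CB·DA·CB·CB·BD·CB·BD·BD·DA·DA·CB·CB·BD·CB·BD·BD·DA
    A ↦ DA
    B ↦ CB
    C ↦ DA
    D ↦ BD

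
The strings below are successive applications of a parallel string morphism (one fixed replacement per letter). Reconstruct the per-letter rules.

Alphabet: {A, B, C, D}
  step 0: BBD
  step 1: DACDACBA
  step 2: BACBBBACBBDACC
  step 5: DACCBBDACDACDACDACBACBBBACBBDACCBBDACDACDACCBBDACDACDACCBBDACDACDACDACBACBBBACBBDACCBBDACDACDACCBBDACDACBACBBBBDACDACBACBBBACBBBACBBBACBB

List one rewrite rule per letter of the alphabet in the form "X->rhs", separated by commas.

A->C, B->DAC, C->BB, D->BA

  step 1 ⇒ step 2: DACDACBA ⇒ BA·C·BB·BA·C·BB·DAC·C
    A ↦ C
    B ↦ DAC
    C ↦ BB
    D ↦ BA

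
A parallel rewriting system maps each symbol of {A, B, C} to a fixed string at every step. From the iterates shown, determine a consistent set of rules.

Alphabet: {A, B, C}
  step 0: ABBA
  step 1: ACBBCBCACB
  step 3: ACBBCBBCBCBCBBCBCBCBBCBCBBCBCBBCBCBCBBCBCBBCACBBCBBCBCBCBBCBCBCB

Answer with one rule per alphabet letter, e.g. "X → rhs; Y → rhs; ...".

  step 0 ⇒ step 1: ABBA ⇒ ACB·BC·BC·ACB
    A ↦ ACB
    B ↦ BC
    C ↦ BCB  (constrained at step 1)

A->ACB, B->BC, C->BCB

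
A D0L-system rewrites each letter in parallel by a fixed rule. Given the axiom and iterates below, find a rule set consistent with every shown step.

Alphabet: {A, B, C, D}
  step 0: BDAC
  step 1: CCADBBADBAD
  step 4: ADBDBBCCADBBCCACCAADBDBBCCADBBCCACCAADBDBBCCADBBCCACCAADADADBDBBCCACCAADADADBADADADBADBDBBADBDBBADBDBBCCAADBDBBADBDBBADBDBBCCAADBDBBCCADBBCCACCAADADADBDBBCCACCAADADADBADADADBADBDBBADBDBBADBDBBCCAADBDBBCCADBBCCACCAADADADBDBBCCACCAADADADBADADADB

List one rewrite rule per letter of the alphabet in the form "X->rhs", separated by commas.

  step 0 ⇒ step 1: BDAC ⇒ CCA·DBB·ADB·AD
    A ↦ ADB
    B ↦ CCA
    C ↦ AD
    D ↦ DBB

A->ADB, B->CCA, C->AD, D->DBB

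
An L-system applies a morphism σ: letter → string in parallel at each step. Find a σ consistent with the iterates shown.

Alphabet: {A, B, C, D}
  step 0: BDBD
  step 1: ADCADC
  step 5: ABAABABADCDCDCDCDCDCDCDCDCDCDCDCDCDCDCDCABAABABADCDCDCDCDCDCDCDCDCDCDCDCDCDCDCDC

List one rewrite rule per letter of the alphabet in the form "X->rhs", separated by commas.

A->AB, B->A, C->DC, D->DC

  step 0 ⇒ step 1: BDBD ⇒ A·DC·A·DC
    B ↦ A
    D ↦ DC
    A ↦ AB  (constrained at step 1)
    C ↦ DC  (constrained at step 1)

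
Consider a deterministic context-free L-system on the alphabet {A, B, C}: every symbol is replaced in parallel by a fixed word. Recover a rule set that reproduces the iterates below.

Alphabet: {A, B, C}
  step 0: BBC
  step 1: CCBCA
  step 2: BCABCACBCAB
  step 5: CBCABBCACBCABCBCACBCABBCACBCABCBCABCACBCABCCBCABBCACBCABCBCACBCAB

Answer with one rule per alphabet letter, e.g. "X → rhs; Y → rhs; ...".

A->B, B->C, C->BCA

  step 1 ⇒ step 2: CCBCA ⇒ BCA·BCA·C·BCA·B
    A ↦ B
    B ↦ C
    C ↦ BCA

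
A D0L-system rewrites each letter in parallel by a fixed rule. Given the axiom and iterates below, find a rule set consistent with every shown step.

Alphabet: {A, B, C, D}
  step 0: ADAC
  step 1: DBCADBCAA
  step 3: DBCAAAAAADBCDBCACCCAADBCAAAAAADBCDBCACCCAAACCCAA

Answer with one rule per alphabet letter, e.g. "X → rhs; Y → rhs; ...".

  step 0 ⇒ step 1: ADAC ⇒ DBC·A·DBC·AA
    A ↦ DBC
    C ↦ AA
    D ↦ A
    B ↦ CCC  (constrained at step 1)

A->DBC, B->CCC, C->AA, D->A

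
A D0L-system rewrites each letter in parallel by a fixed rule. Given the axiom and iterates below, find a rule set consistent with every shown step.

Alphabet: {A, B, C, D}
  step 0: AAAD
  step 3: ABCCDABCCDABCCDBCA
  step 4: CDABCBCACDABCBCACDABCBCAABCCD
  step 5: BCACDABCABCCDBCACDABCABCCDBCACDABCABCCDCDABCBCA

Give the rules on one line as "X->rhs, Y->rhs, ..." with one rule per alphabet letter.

  step 4 ⇒ step 5: CDABCBCACDABCBCACDABCBCAABCCD ⇒ BC·A·CD·A·BC·A·BC·CD·BC·A·CD·A·BC·A·BC·CD·BC·A·CD·A·BC·A·BC·CD·CD·A·BC·BC·A
    A ↦ CD
    B ↦ A
    C ↦ BC
    D ↦ A

A->CD, B->A, C->BC, D->A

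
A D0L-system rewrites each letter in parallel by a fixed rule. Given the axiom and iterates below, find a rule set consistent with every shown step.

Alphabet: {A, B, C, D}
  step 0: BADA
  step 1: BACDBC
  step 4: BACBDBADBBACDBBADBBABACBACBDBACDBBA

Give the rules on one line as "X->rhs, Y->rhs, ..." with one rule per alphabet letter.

  step 0 ⇒ step 1: BADA ⇒ BA·C·DB·C
    A ↦ C
    B ↦ BA
    D ↦ DB
    C ↦ BD  (constrained at step 1)

A->C, B->BA, C->BD, D->DB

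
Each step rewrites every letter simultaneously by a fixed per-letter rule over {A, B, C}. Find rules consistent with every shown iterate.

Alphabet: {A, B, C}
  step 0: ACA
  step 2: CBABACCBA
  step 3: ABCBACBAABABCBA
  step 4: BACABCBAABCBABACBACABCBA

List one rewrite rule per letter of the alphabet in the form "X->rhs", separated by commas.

A->BA, B->C, C->AB

  step 3 ⇒ step 4: ABCBACBAABABCBA ⇒ BA·C·AB·C·BA·AB·C·BA·BA·C·BA·C·AB·C·BA
    A ↦ BA
    B ↦ C
    C ↦ AB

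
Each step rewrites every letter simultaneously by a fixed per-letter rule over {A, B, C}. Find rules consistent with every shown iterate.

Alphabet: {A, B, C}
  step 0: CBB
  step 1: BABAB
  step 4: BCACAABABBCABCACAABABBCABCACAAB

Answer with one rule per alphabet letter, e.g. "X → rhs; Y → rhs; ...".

  step 0 ⇒ step 1: CBB ⇒ B·AB·AB
    B ↦ AB
    C ↦ B
    A ↦ CA  (constrained at step 1)

A->CA, B->AB, C->B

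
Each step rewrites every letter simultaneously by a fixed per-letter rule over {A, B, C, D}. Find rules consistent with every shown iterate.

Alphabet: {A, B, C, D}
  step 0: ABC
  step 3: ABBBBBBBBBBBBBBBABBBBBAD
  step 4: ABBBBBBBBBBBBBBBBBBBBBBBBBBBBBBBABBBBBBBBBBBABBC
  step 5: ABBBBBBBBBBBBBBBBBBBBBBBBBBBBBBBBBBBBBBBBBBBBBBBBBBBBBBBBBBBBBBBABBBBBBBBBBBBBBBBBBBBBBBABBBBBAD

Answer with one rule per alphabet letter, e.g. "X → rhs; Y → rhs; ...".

A->AB, B->BB, C->AD, D->BC

  step 4 ⇒ step 5: ABBBBBBBBBBBBBBBBBBBBBBBBBBBBBBBABBBBBBBBBBBABBC ⇒ AB·BB·BB·BB·BB·BB·BB·BB·BB·BB·BB·BB·BB·BB·BB·BB·BB·BB·BB·BB·BB·BB·BB·BB·BB·BB·BB·BB·BB·BB·BB·BB·AB·BB·BB·BB·BB·BB·BB·BB·BB·BB·BB·BB·AB·BB·BB·AD
    A ↦ AB
    B ↦ BB
    C ↦ AD
  step 3 ⇒ step 4: ABBBBBBBBBBBBBBBABBBBBAD ⇒ AB·BB·BB·BB·BB·BB·BB·BB·BB·BB·BB·BB·BB·BB·BB·BB·AB·BB·BB·BB·BB·BB·AB·BC
    D ↦ BC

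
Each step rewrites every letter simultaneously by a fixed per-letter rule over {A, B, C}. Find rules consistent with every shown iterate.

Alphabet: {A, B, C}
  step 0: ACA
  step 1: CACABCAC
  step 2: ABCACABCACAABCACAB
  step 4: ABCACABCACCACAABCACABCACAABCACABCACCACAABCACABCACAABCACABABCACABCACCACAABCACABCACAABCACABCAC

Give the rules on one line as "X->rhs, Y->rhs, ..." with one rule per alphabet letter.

  step 1 ⇒ step 2: CACABCAC ⇒ AB·CAC·AB·CAC·A·AB·CAC·AB
    A ↦ CAC
    B ↦ A
    C ↦ AB

A->CAC, B->A, C->AB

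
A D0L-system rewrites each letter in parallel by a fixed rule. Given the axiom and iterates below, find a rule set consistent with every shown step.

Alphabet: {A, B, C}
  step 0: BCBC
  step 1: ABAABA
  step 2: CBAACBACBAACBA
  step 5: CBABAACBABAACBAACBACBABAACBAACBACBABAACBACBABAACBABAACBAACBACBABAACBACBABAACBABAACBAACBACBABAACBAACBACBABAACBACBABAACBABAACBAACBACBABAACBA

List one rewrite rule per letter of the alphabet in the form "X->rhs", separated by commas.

  step 1 ⇒ step 2: ABAABA ⇒ CBA·A·CBA·CBA·A·CBA
    A ↦ CBA
    B ↦ A
  step 0 ⇒ step 1: BCBC ⇒ A·BA·A·BA
    C ↦ BA

A->CBA, B->A, C->BA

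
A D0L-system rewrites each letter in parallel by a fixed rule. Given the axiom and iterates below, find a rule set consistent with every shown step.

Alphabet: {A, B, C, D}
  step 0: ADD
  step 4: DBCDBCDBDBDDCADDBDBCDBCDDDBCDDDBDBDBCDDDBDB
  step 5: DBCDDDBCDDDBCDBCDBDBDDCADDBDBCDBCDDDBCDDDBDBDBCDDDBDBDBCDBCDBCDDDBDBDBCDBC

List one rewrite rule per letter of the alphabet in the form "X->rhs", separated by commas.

A->CAD, B->C, C->DD, D->DB

  step 4 ⇒ step 5: DBCDBCDBDBDDCADDBDBCDBCDDDBCDDDBDBDBCDDDBDB ⇒ DB·C·DD·DB·C·DD·DB·C·DB·C·DB·DB·DD·CAD·DB·DB·C·DB·C·DD·DB·C·DD·DB·DB·DB·C·DD·DB·DB·DB·C·DB·C·DB·C·DD·DB·DB·DB·C·DB·C
    A ↦ CAD
    B ↦ C
    C ↦ DD
    D ↦ DB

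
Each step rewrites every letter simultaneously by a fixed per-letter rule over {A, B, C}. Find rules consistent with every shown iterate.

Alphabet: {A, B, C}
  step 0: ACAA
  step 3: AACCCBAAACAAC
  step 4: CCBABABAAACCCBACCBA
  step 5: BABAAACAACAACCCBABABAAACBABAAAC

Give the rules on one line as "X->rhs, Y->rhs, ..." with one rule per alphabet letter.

  step 4 ⇒ step 5: CCBABABAAACCCBACCBA ⇒ BA·BA·AA·C·AA·C·AA·C·C·C·BA·BA·BA·AA·C·BA·BA·AA·C
    A ↦ C
    B ↦ AA
    C ↦ BA

A->C, B->AA, C->BA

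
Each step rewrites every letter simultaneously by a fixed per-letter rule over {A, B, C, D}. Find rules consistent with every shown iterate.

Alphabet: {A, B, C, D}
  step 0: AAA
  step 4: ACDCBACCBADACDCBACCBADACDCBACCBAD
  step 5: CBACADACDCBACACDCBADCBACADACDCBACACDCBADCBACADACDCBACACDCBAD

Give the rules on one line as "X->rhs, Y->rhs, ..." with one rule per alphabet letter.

  step 4 ⇒ step 5: ACDCBACCBADACDCBACCBADACDCBACCBAD ⇒ CB·AC·AD·AC·D·CB·AC·AC·D·CB·AD·CB·AC·AD·AC·D·CB·AC·AC·D·CB·AD·CB·AC·AD·AC·D·CB·AC·AC·D·CB·AD
    A ↦ CB
    B ↦ D
    C ↦ AC
    D ↦ AD

A->CB, B->D, C->AC, D->AD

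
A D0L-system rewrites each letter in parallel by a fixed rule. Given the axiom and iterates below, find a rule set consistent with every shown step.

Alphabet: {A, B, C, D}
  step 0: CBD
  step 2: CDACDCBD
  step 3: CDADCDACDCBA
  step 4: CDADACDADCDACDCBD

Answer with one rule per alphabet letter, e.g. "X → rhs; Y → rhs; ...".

  step 3 ⇒ step 4: CDADCDACDCBA ⇒ CD·A·D·A·CD·A·D·CD·A·CD·CB·D
    A ↦ D
    B ↦ CB
    C ↦ CD
    D ↦ A

A->D, B->CB, C->CD, D->A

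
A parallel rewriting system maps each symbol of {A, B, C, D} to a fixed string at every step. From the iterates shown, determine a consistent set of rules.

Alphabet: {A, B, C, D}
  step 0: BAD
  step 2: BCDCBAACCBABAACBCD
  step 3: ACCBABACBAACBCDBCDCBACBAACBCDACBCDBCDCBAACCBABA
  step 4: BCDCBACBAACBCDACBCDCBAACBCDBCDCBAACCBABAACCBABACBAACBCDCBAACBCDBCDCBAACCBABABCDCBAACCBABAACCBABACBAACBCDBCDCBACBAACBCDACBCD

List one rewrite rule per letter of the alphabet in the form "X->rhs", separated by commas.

A->BCD, B->AC, C->CBA, D->BA

  step 3 ⇒ step 4: ACCBABACBAACBCDBCDCBACBAACBCDACBCDBCDCBAACCBABA ⇒ BCD·CBA·CBA·AC·BCD·AC·BCD·CBA·AC·BCD·BCD·CBA·AC·CBA·BA·AC·CBA·BA·CBA·AC·BCD·CBA·AC·BCD·BCD·CBA·AC·CBA·BA·BCD·CBA·AC·CBA·BA·AC·CBA·BA·CBA·AC·BCD·BCD·CBA·CBA·AC·BCD·AC·BCD
    A ↦ BCD
    B ↦ AC
    C ↦ CBA
    D ↦ BA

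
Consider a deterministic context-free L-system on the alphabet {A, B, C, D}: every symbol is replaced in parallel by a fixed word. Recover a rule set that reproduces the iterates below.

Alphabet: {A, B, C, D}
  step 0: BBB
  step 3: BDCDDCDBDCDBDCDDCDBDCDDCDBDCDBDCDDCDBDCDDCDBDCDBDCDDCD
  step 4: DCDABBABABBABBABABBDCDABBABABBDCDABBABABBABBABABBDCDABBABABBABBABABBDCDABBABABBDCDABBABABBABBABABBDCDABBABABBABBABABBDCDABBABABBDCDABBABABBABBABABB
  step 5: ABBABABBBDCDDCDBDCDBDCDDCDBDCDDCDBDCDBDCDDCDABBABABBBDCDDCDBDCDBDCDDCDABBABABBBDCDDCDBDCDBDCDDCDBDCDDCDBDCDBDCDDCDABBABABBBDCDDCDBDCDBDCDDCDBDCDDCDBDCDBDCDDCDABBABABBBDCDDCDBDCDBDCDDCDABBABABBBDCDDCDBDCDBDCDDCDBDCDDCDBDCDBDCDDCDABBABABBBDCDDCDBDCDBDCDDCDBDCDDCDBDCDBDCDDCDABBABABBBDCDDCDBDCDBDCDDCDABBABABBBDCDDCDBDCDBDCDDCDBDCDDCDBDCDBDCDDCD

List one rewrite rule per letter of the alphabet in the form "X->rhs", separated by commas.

  step 4 ⇒ step 5: DCDABBABABBABBABABBDCDABBABABBDCDABBABABBABBABABBDCDABBABABBABBABABBDCDABBABABBDCDABBABABBABBABABBDCDABBABABBABBABABBDCDABBABABBDCDABBABABBABBABABB ⇒ ABB·AB·ABB·B·DCD·DCD·B·DCD·B·DCD·DCD·B·DCD·DCD·B·DCD·B·DCD·DCD·ABB·AB·ABB·B·DCD·DCD·B·DCD·B·DCD·DCD·ABB·AB·ABB·B·DCD·DCD·B·DCD·B·DCD·DCD·B·DCD·DCD·B·DCD·B·DCD·DCD·ABB·AB·ABB·B·DCD·DCD·B·DCD·B·DCD·DCD·B·DCD·DCD·B·DCD·B·DCD·DCD·ABB·AB·ABB·B·DCD·DCD·B·DCD·B·DCD·DCD·ABB·AB·ABB·B·DCD·DCD·B·DCD·B·DCD·DCD·B·DCD·DCD·B·DCD·B·DCD·DCD·ABB·AB·ABB·B·DCD·DCD·B·DCD·B·DCD·DCD·B·DCD·DCD·B·DCD·B·DCD·DCD·ABB·AB·ABB·B·DCD·DCD·B·DCD·B·DCD·DCD·ABB·AB·ABB·B·DCD·DCD·B·DCD·B·DCD·DCD·B·DCD·DCD·B·DCD·B·DCD·DCD
    A ↦ B
    B ↦ DCD
    C ↦ AB
    D ↦ ABB

A->B, B->DCD, C->AB, D->ABB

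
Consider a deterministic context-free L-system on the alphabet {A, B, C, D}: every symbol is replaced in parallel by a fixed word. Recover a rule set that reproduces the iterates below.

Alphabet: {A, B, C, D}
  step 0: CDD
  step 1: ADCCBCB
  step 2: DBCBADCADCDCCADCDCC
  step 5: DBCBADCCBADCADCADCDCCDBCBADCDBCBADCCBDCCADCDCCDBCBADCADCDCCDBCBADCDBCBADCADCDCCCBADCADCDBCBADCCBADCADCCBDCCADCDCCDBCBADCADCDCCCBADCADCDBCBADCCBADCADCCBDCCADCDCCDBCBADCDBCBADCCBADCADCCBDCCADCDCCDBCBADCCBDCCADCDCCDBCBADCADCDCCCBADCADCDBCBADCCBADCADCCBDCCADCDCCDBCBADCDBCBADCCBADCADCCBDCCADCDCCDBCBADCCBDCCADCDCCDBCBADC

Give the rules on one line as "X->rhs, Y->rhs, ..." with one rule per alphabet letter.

  step 1 ⇒ step 2: ADCCBCB ⇒ DB·CB·ADC·ADC·DCC·ADC·DCC
    A ↦ DB
    B ↦ DCC
    C ↦ ADC
    D ↦ CB

A->DB, B->DCC, C->ADC, D->CB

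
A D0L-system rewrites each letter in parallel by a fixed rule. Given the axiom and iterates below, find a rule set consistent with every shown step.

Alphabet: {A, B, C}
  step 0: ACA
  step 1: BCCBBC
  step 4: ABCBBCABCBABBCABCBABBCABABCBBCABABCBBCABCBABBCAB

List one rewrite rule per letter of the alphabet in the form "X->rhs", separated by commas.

  step 0 ⇒ step 1: ACA ⇒ BC·CB·BC
    A ↦ BC
    C ↦ CB
    B ↦ AB  (constrained at step 1)

A->BC, B->AB, C->CB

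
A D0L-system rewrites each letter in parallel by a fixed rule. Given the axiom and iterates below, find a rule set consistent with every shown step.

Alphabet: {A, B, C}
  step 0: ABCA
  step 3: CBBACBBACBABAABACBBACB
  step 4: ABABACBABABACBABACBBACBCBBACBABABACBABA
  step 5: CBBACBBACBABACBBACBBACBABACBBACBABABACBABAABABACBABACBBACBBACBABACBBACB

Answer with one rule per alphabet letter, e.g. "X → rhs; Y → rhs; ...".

A->CB, B->BA, C->A

  step 4 ⇒ step 5: ABABACBABABACBABACBBACBCBBACBABABACBABA ⇒ CB·BA·CB·BA·CB·A·BA·CB·BA·CB·BA·CB·A·BA·CB·BA·CB·A·BA·BA·CB·A·BA·A·BA·BA·CB·A·BA·CB·BA·CB·BA·CB·A·BA·CB·BA·CB
    A ↦ CB
    B ↦ BA
    C ↦ A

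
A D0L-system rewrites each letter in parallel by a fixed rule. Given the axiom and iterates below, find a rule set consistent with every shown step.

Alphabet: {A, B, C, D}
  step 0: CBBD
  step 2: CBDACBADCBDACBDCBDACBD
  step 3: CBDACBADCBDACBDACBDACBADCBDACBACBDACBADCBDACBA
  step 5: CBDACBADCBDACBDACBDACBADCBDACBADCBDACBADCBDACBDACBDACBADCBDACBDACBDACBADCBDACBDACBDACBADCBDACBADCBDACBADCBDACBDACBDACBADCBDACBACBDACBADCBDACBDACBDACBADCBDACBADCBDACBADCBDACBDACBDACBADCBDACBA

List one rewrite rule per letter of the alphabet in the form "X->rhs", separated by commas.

A->D, B->ACB, C->CBD, D->A

  step 2 ⇒ step 3: CBDACBADCBDACBDCBDACBD ⇒ CBD·ACB·A·D·CBD·ACB·D·A·CBD·ACB·A·D·CBD·ACB·A·CBD·ACB·A·D·CBD·ACB·A
    A ↦ D
    B ↦ ACB
    C ↦ CBD
    D ↦ A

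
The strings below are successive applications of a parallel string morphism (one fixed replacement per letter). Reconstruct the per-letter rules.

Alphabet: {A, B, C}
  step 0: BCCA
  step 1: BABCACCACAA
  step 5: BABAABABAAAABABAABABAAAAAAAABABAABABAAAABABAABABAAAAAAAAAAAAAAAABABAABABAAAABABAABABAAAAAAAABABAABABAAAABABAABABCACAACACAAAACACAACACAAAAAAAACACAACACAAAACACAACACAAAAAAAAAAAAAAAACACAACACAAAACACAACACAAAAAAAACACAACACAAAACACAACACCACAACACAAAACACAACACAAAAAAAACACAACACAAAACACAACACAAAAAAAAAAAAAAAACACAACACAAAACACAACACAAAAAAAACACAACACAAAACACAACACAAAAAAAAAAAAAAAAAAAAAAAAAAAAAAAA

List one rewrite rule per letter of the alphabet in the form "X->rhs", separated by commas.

A->AA, B->BAB, C->CAC

  step 0 ⇒ step 1: BCCA ⇒ BAB·CAC·CAC·AA
    A ↦ AA
    B ↦ BAB
    C ↦ CAC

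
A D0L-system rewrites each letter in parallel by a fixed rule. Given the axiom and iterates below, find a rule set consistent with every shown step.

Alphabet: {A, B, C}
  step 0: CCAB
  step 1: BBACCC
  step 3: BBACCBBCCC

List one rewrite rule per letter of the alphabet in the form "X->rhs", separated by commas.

A->ACC, B->C, C->B

  step 0 ⇒ step 1: CCAB ⇒ B·B·ACC·C
    A ↦ ACC
    B ↦ C
    C ↦ B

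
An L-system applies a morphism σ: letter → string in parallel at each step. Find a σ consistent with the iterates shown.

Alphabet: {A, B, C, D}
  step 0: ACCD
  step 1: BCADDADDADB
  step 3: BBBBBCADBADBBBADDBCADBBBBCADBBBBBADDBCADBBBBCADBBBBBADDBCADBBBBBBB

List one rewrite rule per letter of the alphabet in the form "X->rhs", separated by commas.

A->BC, B->BB, C->ADD, D->ADB

  step 0 ⇒ step 1: ACCD ⇒ BC·ADD·ADD·ADB
    A ↦ BC
    C ↦ ADD
    D ↦ ADB
    B ↦ BB  (constrained at step 1)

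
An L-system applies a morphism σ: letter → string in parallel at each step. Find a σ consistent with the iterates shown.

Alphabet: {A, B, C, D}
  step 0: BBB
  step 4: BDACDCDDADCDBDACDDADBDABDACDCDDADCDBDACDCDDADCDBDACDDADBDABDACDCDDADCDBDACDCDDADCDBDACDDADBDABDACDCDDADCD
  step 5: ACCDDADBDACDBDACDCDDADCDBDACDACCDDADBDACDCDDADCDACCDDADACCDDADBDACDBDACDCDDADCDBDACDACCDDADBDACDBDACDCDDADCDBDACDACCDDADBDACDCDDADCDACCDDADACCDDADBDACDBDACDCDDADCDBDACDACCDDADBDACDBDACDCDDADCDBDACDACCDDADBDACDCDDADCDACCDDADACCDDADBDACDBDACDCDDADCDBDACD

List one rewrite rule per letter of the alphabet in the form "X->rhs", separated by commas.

A->DAD, B->AC, C->BDA, D->CD

  step 4 ⇒ step 5: BDACDCDDADCDBDACDDADBDABDACDCDDADCDBDACDCDDADCDBDACDDADBDABDACDCDDADCDBDACDCDDADCDBDACDDADBDABDACDCDDADCD ⇒ AC·CD·DAD·BDA·CD·BDA·CD·CD·DAD·CD·BDA·CD·AC·CD·DAD·BDA·CD·CD·DAD·CD·AC·CD·DAD·AC·CD·DAD·BDA·CD·BDA·CD·CD·DAD·CD·BDA·CD·AC·CD·DAD·BDA·CD·BDA·CD·CD·DAD·CD·BDA·CD·AC·CD·DAD·BDA·CD·CD·DAD·CD·AC·CD·DAD·AC·CD·DAD·BDA·CD·BDA·CD·CD·DAD·CD·BDA·CD·AC·CD·DAD·BDA·CD·BDA·CD·CD·DAD·CD·BDA·CD·AC·CD·DAD·BDA·CD·CD·DAD·CD·AC·CD·DAD·AC·CD·DAD·BDA·CD·BDA·CD·CD·DAD·CD·BDA·CD
    A ↦ DAD
    B ↦ AC
    C ↦ BDA
    D ↦ CD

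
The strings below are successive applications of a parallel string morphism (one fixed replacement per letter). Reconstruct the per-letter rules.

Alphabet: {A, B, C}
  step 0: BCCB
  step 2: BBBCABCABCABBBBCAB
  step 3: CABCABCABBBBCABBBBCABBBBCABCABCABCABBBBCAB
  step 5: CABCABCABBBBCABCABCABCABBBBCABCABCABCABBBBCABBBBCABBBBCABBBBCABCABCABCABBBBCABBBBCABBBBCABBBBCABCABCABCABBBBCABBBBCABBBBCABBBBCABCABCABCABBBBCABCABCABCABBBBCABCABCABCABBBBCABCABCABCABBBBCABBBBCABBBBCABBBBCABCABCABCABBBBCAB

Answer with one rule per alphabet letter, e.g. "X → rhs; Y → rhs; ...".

  step 2 ⇒ step 3: BBBCABCABCABBBBCAB ⇒ CAB·CAB·CAB·B·BB·CAB·B·BB·CAB·B·BB·CAB·CAB·CAB·CAB·B·BB·CAB
    A ↦ BB
    B ↦ CAB
    C ↦ B

A->BB, B->CAB, C->B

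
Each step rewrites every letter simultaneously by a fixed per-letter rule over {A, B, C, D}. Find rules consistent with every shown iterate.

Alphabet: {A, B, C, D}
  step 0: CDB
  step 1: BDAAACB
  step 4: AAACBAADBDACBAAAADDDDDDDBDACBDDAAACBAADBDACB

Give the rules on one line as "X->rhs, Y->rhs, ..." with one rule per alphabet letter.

A->D, B->ACB, C->BD, D->AA

  step 0 ⇒ step 1: CDB ⇒ BD·AA·ACB
    B ↦ ACB
    C ↦ BD
    D ↦ AA
    A ↦ D  (constrained at step 1)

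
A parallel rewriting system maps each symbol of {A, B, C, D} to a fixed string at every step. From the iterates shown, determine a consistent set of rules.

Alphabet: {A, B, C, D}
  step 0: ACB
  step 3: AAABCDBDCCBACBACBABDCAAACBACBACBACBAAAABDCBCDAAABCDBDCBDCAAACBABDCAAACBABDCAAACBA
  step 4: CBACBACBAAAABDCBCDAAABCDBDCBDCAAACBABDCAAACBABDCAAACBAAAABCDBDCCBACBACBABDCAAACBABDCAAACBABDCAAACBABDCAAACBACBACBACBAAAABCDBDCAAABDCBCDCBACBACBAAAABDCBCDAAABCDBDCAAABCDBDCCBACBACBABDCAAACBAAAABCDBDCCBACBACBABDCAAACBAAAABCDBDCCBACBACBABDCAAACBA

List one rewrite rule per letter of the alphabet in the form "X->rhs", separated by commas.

  step 3 ⇒ step 4: AAABCDBDCCBACBACBABDCAAACBACBACBACBAAAABDCBCDAAABCDBDCBDCAAACBABDCAAACBABDCAAACBA ⇒ CBA·CBA·CBA·AAA·BDC·BCD·AAA·BCD·BDC·BDC·AAA·CBA·BDC·AAA·CBA·BDC·AAA·CBA·AAA·BCD·BDC·CBA·CBA·CBA·BDC·AAA·CBA·BDC·AAA·CBA·BDC·AAA·CBA·BDC·AAA·CBA·CBA·CBA·CBA·AAA·BCD·BDC·AAA·BDC·BCD·CBA·CBA·CBA·AAA·BDC·BCD·AAA·BCD·BDC·AAA·BCD·BDC·CBA·CBA·CBA·BDC·AAA·CBA·AAA·BCD·BDC·CBA·CBA·CBA·BDC·AAA·CBA·AAA·BCD·BDC·CBA·CBA·CBA·BDC·AAA·CBA
    A ↦ CBA
    B ↦ AAA
    C ↦ BDC
    D ↦ BCD

A->CBA, B->AAA, C->BDC, D->BCD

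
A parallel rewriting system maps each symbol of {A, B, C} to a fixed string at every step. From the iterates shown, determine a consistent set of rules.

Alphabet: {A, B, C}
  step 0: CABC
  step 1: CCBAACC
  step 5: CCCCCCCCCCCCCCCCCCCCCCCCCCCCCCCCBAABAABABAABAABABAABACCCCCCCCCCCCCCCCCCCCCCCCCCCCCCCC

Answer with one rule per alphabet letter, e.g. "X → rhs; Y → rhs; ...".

A->BA, B->A, C->CC

  step 0 ⇒ step 1: CABC ⇒ CC·BA·A·CC
    A ↦ BA
    B ↦ A
    C ↦ CC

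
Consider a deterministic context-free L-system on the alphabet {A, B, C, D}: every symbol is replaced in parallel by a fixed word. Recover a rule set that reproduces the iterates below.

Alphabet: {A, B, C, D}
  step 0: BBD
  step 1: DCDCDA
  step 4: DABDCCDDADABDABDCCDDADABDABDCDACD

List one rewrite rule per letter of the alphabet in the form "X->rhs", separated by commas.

  step 0 ⇒ step 1: BBD ⇒ DC·DC·DA
    B ↦ DC
    D ↦ DA
    A ↦ B  (constrained at step 1)
    C ↦ CD  (constrained at step 1)

A->B, B->DC, C->CD, D->DA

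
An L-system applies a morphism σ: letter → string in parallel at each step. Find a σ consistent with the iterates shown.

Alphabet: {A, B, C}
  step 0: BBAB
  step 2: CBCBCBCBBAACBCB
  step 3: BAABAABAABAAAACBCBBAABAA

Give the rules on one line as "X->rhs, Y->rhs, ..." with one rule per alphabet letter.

  step 2 ⇒ step 3: CBCBCBCBBAACBCB ⇒ B·AA·B·AA·B·AA·B·AA·AA·CB·CB·B·AA·B·AA
    A ↦ CB
    B ↦ AA
    C ↦ B

A->CB, B->AA, C->B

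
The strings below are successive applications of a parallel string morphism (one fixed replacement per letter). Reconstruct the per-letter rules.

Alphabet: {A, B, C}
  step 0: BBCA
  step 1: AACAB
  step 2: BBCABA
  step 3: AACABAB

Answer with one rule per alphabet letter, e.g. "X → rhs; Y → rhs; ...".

A->B, B->A, C->CA

  step 2 ⇒ step 3: BBCABA ⇒ A·A·CA·B·A·B
    A ↦ B
    B ↦ A
    C ↦ CA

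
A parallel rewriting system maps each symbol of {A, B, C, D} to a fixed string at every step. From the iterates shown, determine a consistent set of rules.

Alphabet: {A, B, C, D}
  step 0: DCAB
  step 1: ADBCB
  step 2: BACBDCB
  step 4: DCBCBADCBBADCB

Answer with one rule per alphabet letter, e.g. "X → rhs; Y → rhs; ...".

A->B, B->CB, C->D, D->A

  step 1 ⇒ step 2: ADBCB ⇒ B·A·CB·D·CB
    A ↦ B
    B ↦ CB
    C ↦ D
    D ↦ A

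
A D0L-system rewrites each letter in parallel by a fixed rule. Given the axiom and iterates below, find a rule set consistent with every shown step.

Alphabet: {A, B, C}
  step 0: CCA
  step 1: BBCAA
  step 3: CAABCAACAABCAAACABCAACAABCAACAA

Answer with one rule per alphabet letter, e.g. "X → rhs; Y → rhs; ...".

  step 0 ⇒ step 1: CCA ⇒ B·B·CAA
    A ↦ CAA
    C ↦ B
    B ↦ ACA  (constrained at step 1)

A->CAA, B->ACA, C->B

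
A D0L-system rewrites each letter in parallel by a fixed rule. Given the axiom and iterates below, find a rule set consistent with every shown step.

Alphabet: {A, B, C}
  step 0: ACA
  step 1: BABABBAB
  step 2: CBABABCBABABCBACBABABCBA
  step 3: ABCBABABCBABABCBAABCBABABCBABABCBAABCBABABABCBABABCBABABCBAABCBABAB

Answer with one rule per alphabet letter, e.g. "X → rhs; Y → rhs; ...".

A->BAB, B->CBA, C->AB

  step 2 ⇒ step 3: CBABABCBABABCBACBABABCBA ⇒ AB·CBA·BAB·CBA·BAB·CBA·AB·CBA·BAB·CBA·BAB·CBA·AB·CBA·BAB·AB·CBA·BAB·CBA·BAB·CBA·AB·CBA·BAB
    A ↦ BAB
    B ↦ CBA
    C ↦ AB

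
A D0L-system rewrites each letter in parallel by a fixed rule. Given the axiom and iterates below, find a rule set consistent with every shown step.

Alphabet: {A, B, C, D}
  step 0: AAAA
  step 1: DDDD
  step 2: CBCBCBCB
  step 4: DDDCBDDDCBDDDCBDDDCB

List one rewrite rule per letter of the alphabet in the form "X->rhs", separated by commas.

  step 1 ⇒ step 2: DDDD ⇒ CB·CB·CB·CB
    D ↦ CB
  step 0 ⇒ step 1: AAAA ⇒ D·D·D·D
    A ↦ D
    B ↦ D  (constrained at step 2)
    C ↦ BAA  (constrained at step 2)

A->D, B->D, C->BAA, D->CB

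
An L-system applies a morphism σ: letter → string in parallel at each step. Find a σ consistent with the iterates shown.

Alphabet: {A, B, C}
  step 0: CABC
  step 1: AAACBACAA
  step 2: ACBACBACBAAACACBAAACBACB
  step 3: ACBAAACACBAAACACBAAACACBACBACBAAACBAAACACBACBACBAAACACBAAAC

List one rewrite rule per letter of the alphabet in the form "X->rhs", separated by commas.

  step 2 ⇒ step 3: ACBACBACBAAACACBAAACBACB ⇒ ACB·AA·AC·ACB·AA·AC·ACB·AA·AC·ACB·ACB·ACB·AA·ACB·AA·AC·ACB·ACB·ACB·AA·AC·ACB·AA·AC
    A ↦ ACB
    B ↦ AC
    C ↦ AA

A->ACB, B->AC, C->AA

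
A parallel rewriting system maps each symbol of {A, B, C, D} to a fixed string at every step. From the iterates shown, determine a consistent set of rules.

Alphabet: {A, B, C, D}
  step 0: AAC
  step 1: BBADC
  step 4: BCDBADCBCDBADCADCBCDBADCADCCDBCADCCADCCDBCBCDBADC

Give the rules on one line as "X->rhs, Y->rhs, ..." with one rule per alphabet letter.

A->B, B->C, C->ADC, D->CDB

  step 0 ⇒ step 1: AAC ⇒ B·B·ADC
    A ↦ B
    C ↦ ADC
    B ↦ C  (constrained at step 1)
    D ↦ CDB  (constrained at step 1)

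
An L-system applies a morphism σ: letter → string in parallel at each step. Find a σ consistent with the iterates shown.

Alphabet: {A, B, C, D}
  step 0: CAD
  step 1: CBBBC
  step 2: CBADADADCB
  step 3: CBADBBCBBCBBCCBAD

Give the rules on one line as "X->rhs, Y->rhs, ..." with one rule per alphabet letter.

A->B, B->AD, C->CB, D->BC

  step 2 ⇒ step 3: CBADADADCB ⇒ CB·AD·B·BC·B·BC·B·BC·CB·AD
    A ↦ B
    B ↦ AD
    C ↦ CB
    D ↦ BC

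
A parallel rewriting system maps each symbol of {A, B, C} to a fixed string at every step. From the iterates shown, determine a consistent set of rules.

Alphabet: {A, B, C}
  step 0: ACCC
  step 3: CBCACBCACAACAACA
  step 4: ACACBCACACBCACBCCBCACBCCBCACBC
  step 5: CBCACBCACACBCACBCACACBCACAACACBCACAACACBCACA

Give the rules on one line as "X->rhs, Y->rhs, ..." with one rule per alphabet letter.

A->CBC, B->C, C->A

  step 4 ⇒ step 5: ACACBCACACBCACBCCBCACBCCBCACBC ⇒ CBC·A·CBC·A·C·A·CBC·A·CBC·A·C·A·CBC·A·C·A·A·C·A·CBC·A·C·A·A·C·A·CBC·A·C·A
    A ↦ CBC
    B ↦ C
    C ↦ A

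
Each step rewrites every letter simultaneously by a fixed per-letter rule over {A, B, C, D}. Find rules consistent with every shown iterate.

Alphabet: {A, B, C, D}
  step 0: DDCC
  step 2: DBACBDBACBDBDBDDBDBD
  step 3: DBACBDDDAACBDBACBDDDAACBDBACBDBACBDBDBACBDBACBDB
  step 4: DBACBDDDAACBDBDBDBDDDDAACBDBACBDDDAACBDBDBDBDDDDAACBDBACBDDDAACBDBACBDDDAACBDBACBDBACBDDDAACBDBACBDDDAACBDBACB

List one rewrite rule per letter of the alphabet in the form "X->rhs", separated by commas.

A->D, B->ACB, C->DDA, D->DB

  step 3 ⇒ step 4: DBACBDDDAACBDBACBDDDAACBDBACBDBACBDBDBACBDBACBDB ⇒ DB·ACB·D·DDA·ACB·DB·DB·DB·D·D·DDA·ACB·DB·ACB·D·DDA·ACB·DB·DB·DB·D·D·DDA·ACB·DB·ACB·D·DDA·ACB·DB·ACB·D·DDA·ACB·DB·ACB·DB·ACB·D·DDA·ACB·DB·ACB·D·DDA·ACB·DB·ACB
    A ↦ D
    B ↦ ACB
    C ↦ DDA
    D ↦ DB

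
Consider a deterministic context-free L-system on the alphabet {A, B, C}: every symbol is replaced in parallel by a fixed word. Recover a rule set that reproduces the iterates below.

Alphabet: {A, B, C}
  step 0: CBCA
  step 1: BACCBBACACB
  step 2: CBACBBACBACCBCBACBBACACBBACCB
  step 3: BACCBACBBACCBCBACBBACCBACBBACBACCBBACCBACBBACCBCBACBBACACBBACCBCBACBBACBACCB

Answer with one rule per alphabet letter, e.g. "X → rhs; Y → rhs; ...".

  step 2 ⇒ step 3: CBACBBACBACCBCBACBBACACBBACCB ⇒ BAC·CB·ACB·BAC·CB·CB·ACB·BAC·CB·ACB·BAC·BAC·CB·BAC·CB·ACB·BAC·CB·CB·ACB·BAC·ACB·BAC·CB·CB·ACB·BAC·BAC·CB
    A ↦ ACB
    B ↦ CB
    C ↦ BAC

A->ACB, B->CB, C->BAC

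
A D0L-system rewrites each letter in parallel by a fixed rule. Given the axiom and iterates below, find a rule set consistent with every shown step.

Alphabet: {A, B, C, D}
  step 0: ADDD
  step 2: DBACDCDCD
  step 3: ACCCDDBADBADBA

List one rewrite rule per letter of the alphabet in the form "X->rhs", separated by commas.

A->CD, B->CC, C->DB, D->A

  step 2 ⇒ step 3: DBACDCDCD ⇒ A·CC·CD·DB·A·DB·A·DB·A
    A ↦ CD
    B ↦ CC
    C ↦ DB
    D ↦ A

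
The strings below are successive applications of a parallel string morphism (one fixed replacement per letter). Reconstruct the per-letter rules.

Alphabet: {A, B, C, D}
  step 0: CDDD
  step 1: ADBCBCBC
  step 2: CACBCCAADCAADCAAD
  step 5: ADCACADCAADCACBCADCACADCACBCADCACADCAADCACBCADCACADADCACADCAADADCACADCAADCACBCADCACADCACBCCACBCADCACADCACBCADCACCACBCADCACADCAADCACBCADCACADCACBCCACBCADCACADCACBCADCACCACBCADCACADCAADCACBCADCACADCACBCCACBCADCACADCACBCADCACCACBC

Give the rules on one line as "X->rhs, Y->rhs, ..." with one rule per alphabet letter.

  step 1 ⇒ step 2: ADBCBCBC ⇒ CAC·BC·CA·AD·CA·AD·CA·AD
    A ↦ CAC
    B ↦ CA
    C ↦ AD
    D ↦ BC

A->CAC, B->CA, C->AD, D->BC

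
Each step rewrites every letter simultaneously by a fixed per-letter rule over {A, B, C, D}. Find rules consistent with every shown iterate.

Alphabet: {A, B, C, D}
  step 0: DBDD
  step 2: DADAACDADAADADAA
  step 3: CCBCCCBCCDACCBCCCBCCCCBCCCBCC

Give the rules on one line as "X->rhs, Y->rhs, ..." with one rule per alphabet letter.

A->C, B->A, C->DA, D->CCB

  step 2 ⇒ step 3: DADAACDADAADADAA ⇒ CCB·C·CCB·C·C·DA·CCB·C·CCB·C·C·CCB·C·CCB·C·C
    A ↦ C
    C ↦ DA
    D ↦ CCB
    B ↦ A  (constrained at step 0)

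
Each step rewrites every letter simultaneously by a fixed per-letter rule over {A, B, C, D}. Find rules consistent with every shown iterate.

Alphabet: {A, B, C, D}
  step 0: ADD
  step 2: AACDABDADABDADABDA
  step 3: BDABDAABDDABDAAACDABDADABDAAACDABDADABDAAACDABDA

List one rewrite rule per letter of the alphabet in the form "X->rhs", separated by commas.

A->BDA, B->AAC, C->ABD, D->DA

  step 2 ⇒ step 3: AACDABDADABDADABDA ⇒ BDA·BDA·ABD·DA·BDA·AAC·DA·BDA·DA·BDA·AAC·DA·BDA·DA·BDA·AAC·DA·BDA
    A ↦ BDA
    B ↦ AAC
    C ↦ ABD
    D ↦ DA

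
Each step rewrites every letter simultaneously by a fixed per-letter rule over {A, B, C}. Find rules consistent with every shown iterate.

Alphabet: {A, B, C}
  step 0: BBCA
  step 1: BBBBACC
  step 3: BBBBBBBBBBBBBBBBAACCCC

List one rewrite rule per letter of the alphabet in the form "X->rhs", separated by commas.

  step 0 ⇒ step 1: BBCA ⇒ BB·BB·A·CC
    A ↦ CC
    B ↦ BB
    C ↦ A

A->CC, B->BB, C->A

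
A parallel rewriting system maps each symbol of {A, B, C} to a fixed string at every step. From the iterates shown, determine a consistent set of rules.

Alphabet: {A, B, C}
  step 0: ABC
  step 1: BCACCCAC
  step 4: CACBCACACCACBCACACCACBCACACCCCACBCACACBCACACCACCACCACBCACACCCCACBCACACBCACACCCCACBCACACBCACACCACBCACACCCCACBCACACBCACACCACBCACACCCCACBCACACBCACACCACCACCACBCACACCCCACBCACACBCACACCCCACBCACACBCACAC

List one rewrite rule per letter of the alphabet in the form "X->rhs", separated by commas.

  step 0 ⇒ step 1: ABC ⇒ BCA·CC·CAC
    A ↦ BCA
    B ↦ CC
    C ↦ CAC

A->BCA, B->CC, C->CAC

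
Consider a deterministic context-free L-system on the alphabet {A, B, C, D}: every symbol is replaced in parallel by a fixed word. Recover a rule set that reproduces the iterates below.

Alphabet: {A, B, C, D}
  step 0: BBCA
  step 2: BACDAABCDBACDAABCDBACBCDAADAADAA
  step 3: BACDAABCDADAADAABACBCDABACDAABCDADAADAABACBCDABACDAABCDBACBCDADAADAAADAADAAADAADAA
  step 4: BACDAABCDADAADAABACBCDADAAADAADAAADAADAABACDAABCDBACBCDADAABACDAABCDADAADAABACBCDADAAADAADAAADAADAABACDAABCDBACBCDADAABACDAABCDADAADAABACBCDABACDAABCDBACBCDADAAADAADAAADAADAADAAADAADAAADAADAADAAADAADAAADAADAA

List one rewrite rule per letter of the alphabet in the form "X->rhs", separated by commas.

  step 3 ⇒ step 4: BACDAABCDADAADAABACBCDABACDAABCDADAADAABACBCDABACDAABCDBACBCDADAADAAADAADAAADAADAA ⇒ BAC·DAA·BCD·A·DAA·DAA·BAC·BCD·A·DAA·A·DAA·DAA·A·DAA·DAA·BAC·DAA·BCD·BAC·BCD·A·DAA·BAC·DAA·BCD·A·DAA·DAA·BAC·BCD·A·DAA·A·DAA·DAA·A·DAA·DAA·BAC·DAA·BCD·BAC·BCD·A·DAA·BAC·DAA·BCD·A·DAA·DAA·BAC·BCD·A·BAC·DAA·BCD·BAC·BCD·A·DAA·A·DAA·DAA·A·DAA·DAA·DAA·A·DAA·DAA·A·DAA·DAA·DAA·A·DAA·DAA·A·DAA·DAA
    A ↦ DAA
    B ↦ BAC
    C ↦ BCD
    D ↦ A

A->DAA, B->BAC, C->BCD, D->A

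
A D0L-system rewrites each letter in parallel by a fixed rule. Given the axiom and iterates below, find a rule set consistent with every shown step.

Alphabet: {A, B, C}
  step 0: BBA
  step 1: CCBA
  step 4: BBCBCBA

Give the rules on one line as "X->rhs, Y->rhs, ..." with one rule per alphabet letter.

  step 0 ⇒ step 1: BBA ⇒ C·C·BA
    A ↦ BA
    B ↦ C
    C ↦ B  (constrained at step 1)

A->BA, B->C, C->B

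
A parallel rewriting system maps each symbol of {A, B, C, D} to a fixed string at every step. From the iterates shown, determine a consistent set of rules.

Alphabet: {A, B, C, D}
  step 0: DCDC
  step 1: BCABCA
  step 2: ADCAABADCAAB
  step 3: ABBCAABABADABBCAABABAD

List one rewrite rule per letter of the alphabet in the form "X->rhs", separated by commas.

  step 2 ⇒ step 3: ADCAABADCAAB ⇒ AB·B·CA·AB·AB·AD·AB·B·CA·AB·AB·AD
    A ↦ AB
    B ↦ AD
    C ↦ CA
    D ↦ B

A->AB, B->AD, C->CA, D->B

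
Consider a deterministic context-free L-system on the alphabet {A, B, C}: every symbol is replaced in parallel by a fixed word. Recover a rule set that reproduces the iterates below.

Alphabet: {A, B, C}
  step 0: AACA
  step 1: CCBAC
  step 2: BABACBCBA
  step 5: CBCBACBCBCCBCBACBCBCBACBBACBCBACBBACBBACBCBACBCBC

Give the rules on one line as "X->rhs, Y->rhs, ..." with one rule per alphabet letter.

A->C, B->CB, C->BA

  step 1 ⇒ step 2: CCBAC ⇒ BA·BA·CB·C·BA
    A ↦ C
    B ↦ CB
    C ↦ BA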